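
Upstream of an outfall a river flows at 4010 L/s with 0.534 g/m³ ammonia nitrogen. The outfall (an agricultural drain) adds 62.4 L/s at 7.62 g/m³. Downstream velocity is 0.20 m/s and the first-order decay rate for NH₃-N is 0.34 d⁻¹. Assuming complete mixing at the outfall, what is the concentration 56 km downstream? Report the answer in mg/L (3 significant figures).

0.213 mg/L

62.4 L/s = 0.0624 m³/s.
4010 L/s = 4.01 m³/s.
After complete mixing, C₀ = (0.0624·7.62 + 4.01·0.534) / 4.072 = 0.6426 mg/L.
Travel time t = 5.6e+04 m / 0.20 m/s = 2.8e+05 s = 3.241 d.
C = 0.6426·exp(−0.34·3.241) = 0.6426·0.3323 = 0.2135 mg/L.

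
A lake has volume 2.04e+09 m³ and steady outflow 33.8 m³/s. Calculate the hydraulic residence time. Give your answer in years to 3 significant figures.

1.91 yr

Q = 33.8 m³/s × 3.156e+07 s/yr = 1.067e+09 m³/yr.
Hydraulic residence time τ = V/Q = 2.04e+09/1.067e+09 = 1.913 yr.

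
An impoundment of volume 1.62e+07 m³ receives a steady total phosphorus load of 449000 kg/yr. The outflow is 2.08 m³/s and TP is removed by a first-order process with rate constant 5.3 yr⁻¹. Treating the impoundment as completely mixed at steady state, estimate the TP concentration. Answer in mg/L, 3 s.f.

Outflow Q = 2.08 m³/s × 3.156e+07 s/yr = 6.564e+07 m³/yr.
Steady-state CSTR mass balance: W = Q·C + k·V·C, so C = W/(Q + kV).
Q + kV = 6.564e+07 + 5.3·1.62e+07 = 1.515e+08 m³/yr.
C = 449000/1.515e+08 = 0.002964 kg/m³ = 2.964 mg/L.

2.96 mg/L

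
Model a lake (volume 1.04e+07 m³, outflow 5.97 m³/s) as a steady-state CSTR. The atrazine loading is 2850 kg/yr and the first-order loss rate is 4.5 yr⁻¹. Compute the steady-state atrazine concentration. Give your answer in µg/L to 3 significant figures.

Outflow Q = 5.97 m³/s × 3.156e+07 s/yr = 1.884e+08 m³/yr.
Steady-state CSTR mass balance: W = Q·C + k·V·C, so C = W/(Q + kV).
Q + kV = 1.884e+08 + 4.5·1.04e+07 = 2.352e+08 m³/yr.
C = 2850/2.352e+08 = 1.212e-05 kg/m³ = 0.01212 mg/L = 12.12 µg/L.

12.1 µg/L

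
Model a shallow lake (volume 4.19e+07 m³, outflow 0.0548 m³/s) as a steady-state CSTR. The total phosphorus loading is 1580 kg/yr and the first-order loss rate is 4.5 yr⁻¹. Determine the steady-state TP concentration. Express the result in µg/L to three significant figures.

8.30 µg/L

Outflow Q = 0.0548 m³/s × 3.156e+07 s/yr = 1.729e+06 m³/yr.
Steady-state CSTR mass balance: W = Q·C + k·V·C, so C = W/(Q + kV).
Q + kV = 1.729e+06 + 4.5·4.19e+07 = 1.903e+08 m³/yr.
C = 1580/1.903e+08 = 8.304e-06 kg/m³ = 0.008304 mg/L = 8.304 µg/L.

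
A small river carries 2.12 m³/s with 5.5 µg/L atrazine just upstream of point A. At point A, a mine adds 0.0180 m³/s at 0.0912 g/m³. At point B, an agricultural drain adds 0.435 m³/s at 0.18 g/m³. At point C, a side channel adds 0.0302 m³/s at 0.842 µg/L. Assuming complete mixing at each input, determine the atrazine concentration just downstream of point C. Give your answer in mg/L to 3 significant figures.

0.0352 mg/L

5.5 µg/L = 0.0055 mg/L.
After input A: C = (2.12·0.0055 + 0.018·0.0912) / 2.138 = 0.006222 mg/L.
After input B: C = (2.138·0.006222 + 0.435·0.18) / 2.573 = 0.0356 mg/L.
0.842 µg/L = 0.000842 mg/L.
After input C: C = (2.573·0.0356 + 0.0302·0.000842) / 2.603 = 0.0352 mg/L.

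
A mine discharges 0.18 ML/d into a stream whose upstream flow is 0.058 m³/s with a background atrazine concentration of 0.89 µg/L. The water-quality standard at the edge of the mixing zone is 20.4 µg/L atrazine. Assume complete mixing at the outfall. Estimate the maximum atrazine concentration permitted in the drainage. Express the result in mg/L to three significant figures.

0.564 mg/L

0.18 ML/d = 0.002083 m³/s.
0.89 µg/L = 0.00089 mg/L.
20.4 µg/L = 0.0204 mg/L.
Mass balance: 0.0204·0.06008 = 0.002083·Cₑ + 0.058·0.00089.
Cₑ = (0.001226 − 5.162e-05) / 0.002083 = 0.5636 mg/L.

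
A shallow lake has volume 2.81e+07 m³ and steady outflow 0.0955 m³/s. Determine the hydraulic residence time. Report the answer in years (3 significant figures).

Q = 0.0955 m³/s × 3.156e+07 s/yr = 3.014e+06 m³/yr.
Hydraulic residence time τ = V/Q = 2.81e+07/3.014e+06 = 9.324 yr.

9.32 yr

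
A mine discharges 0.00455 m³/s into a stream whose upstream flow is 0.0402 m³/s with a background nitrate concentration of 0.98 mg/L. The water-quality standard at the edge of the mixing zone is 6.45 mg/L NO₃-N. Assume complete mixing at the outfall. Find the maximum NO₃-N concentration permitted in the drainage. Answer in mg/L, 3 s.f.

54.8 mg/L

Mass balance: 6.45·0.04475 = 0.00455·Cₑ + 0.0402·0.98.
Cₑ = (0.2886 − 0.0394) / 0.00455 = 54.78 mg/L.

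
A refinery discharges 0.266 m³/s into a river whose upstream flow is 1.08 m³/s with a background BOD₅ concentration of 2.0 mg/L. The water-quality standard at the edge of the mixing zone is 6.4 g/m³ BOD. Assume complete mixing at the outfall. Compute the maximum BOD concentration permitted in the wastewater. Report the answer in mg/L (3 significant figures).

Mass balance: 6.4·1.346 = 0.266·Cₑ + 1.08·2.
Cₑ = (8.614 − 2.16) / 0.266 = 24.26 mg/L.

24.3 mg/L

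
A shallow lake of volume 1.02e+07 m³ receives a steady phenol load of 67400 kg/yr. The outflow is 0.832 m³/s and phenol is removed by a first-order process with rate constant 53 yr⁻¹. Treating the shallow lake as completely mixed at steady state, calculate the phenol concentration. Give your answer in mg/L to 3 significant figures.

0.119 mg/L

Outflow Q = 0.832 m³/s × 3.156e+07 s/yr = 2.626e+07 m³/yr.
Steady-state CSTR mass balance: W = Q·C + k·V·C, so C = W/(Q + kV).
Q + kV = 2.626e+07 + 53·1.02e+07 = 5.669e+08 m³/yr.
C = 67400/5.669e+08 = 0.0001189 kg/m³ = 0.1189 mg/L.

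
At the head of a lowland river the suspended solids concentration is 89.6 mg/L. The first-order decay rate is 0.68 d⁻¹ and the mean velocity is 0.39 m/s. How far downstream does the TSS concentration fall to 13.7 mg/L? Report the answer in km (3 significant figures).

93.1 km

From C = C₀·e^(−kt), t = ln(C₀/C)/k = ln(89.6/13.7)/0.68 = 1.878/0.68 = 2.762 d.
Distance = v·t = 0.39 m/s × 2.386e+05 s = 9.306e+04 m = 93.06 km.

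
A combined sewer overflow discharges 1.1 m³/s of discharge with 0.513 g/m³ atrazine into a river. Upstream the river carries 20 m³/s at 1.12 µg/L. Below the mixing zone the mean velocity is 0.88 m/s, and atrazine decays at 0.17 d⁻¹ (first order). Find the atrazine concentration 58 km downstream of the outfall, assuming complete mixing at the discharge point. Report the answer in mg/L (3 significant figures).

0.0244 mg/L

1.12 µg/L = 0.00112 mg/L.
After complete mixing, C₀ = (1.1·0.513 + 20·0.00112) / 21.1 = 0.02781 mg/L.
Travel time t = 5.8e+04 m / 0.88 m/s = 6.591e+04 s = 0.7628 d.
C = 0.02781·exp(−0.17·0.7628) = 0.02781·0.8784 = 0.02442 mg/L.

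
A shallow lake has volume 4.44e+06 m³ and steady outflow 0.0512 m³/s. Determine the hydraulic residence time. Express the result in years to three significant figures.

2.75 yr

Q = 0.0512 m³/s × 3.156e+07 s/yr = 1.616e+06 m³/yr.
Hydraulic residence time τ = V/Q = 4.44e+06/1.616e+06 = 2.748 yr.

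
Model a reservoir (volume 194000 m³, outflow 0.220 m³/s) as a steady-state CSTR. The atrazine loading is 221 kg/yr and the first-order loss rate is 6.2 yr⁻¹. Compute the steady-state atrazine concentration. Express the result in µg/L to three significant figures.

27.1 µg/L

Outflow Q = 0.220 m³/s × 3.156e+07 s/yr = 6.943e+06 m³/yr.
Steady-state CSTR mass balance: W = Q·C + k·V·C, so C = W/(Q + kV).
Q + kV = 6.943e+06 + 6.2·194000 = 8.145e+06 m³/yr.
C = 221/8.145e+06 = 2.713e-05 kg/m³ = 0.02713 mg/L = 27.13 µg/L.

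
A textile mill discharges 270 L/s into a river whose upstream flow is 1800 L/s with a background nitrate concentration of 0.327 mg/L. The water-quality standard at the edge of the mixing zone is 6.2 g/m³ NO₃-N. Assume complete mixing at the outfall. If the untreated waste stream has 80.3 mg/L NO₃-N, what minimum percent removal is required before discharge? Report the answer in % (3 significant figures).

43.5 %

270 L/s = 0.27 m³/s.
1800 L/s = 1.8 m³/s.
Mass balance: 6.2·2.07 = 0.27·Cₑ + 1.8·0.327.
Cₑ = (12.83 − 0.5886) / 0.27 = 45.35 mg/L.
Required removal = 1 − 45.35/80.3 = 43.52 %.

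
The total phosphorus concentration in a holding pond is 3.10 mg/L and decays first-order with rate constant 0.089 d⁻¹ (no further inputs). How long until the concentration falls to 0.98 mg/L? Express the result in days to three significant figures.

t = ln(C₀/C)/k = ln(3.10/0.98)/0.089 = 1.152/0.089 = 12.94 d.

12.9 d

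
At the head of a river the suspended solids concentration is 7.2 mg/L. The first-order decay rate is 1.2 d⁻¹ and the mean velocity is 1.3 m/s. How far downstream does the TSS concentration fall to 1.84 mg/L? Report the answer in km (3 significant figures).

128 km

From C = C₀·e^(−kt), t = ln(C₀/C)/k = ln(7.2/1.84)/1.2 = 1.364/1.2 = 1.137 d.
Distance = v·t = 1.3 m/s × 9.823e+04 s = 1.277e+05 m = 127.7 km.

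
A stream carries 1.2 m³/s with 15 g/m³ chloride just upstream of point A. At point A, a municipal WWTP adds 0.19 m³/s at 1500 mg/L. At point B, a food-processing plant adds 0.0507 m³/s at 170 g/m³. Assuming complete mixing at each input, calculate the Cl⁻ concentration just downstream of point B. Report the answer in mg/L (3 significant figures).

After input A: C = (1.2·15 + 0.19·1500) / 1.39 = 218 mg/L.
After input B: C = (1.39·218 + 0.0507·170) / 1.441 = 216.3 mg/L.

216 mg/L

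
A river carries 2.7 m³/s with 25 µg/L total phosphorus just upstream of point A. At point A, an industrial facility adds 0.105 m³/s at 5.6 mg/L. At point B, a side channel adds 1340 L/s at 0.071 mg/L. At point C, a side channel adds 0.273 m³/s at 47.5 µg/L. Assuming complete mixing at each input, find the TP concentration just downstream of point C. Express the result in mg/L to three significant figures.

25 µg/L = 0.025 mg/L.
After input A: C = (2.7·0.025 + 0.105·5.6) / 2.805 = 0.2337 mg/L.
1340 L/s = 1.34 m³/s.
After input B: C = (2.805·0.2337 + 1.34·0.071) / 4.145 = 0.1811 mg/L.
47.5 µg/L = 0.0475 mg/L.
After input C: C = (4.145·0.1811 + 0.273·0.0475) / 4.418 = 0.1728 mg/L.

0.173 mg/L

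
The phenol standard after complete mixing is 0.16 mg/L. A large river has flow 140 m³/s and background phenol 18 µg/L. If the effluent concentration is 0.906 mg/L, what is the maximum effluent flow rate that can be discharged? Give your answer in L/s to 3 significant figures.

26600 L/s

18 µg/L = 0.018 mg/L.
Mass balance at complete mixing: C_std·(Q_w + Q_r) = Q_w·C_e + Q_r·C_b.
Rearranging, Q_w = Q_r·(C_std − C_b)/(C_e − C_std) = 140·(0.16 − 0.018) / (0.906 − 0.16) = 26.65 m³/s.
= 2.665e+04 L/s.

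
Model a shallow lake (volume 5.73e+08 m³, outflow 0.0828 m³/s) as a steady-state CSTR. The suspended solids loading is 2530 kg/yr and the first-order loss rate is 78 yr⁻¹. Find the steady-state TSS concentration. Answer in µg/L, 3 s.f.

Outflow Q = 0.0828 m³/s × 3.156e+07 s/yr = 2.613e+06 m³/yr.
Steady-state CSTR mass balance: W = Q·C + k·V·C, so C = W/(Q + kV).
Q + kV = 2.613e+06 + 78·5.73e+08 = 4.47e+10 m³/yr.
C = 2530/4.47e+10 = 5.66e-08 kg/m³ = 5.66e-05 mg/L = 0.0566 µg/L.

0.0566 µg/L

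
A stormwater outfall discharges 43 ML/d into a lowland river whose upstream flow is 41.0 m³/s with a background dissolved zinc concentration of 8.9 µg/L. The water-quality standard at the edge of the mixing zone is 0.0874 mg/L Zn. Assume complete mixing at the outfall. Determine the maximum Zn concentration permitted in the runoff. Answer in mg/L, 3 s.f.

6.55 mg/L

43 ML/d = 0.4977 m³/s.
8.9 µg/L = 0.0089 mg/L.
Mass balance: 0.0874·41.5 = 0.4977·Cₑ + 41·0.0089.
Cₑ = (3.627 − 0.3649) / 0.4977 = 6.554 mg/L.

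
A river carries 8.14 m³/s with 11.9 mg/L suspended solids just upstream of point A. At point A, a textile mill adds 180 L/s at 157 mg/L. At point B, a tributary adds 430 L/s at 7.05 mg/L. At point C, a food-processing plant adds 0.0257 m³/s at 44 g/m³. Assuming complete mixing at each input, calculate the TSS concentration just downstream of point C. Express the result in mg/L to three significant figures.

14.7 mg/L

180 L/s = 0.18 m³/s.
After input A: C = (8.14·11.9 + 0.18·157) / 8.32 = 15.04 mg/L.
430 L/s = 0.43 m³/s.
After input B: C = (8.32·15.04 + 0.43·7.05) / 8.75 = 14.65 mg/L.
After input C: C = (8.75·14.65 + 0.0257·44) / 8.776 = 14.73 mg/L.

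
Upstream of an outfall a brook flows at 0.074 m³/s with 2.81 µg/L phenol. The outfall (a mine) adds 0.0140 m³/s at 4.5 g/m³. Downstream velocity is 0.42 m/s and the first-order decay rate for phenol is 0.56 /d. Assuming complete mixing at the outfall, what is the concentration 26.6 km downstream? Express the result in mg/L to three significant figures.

2.81 µg/L = 0.00281 mg/L.
After complete mixing, C₀ = (0.014·4.5 + 0.074·0.00281) / 0.088 = 0.7183 mg/L.
Travel time t = 2.66e+04 m / 0.42 m/s = 6.333e+04 s = 0.733 d.
C = 0.7183·exp(−0.56·0.733) = 0.7183·0.6633 = 0.4764 mg/L.

0.476 mg/L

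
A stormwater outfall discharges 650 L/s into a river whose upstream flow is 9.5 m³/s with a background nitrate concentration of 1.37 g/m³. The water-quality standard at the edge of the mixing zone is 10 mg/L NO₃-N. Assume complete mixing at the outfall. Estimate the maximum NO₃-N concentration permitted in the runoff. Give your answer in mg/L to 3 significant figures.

650 L/s = 0.65 m³/s.
Mass balance: 10·10.15 = 0.65·Cₑ + 9.5·1.37.
Cₑ = (101.5 − 13.02) / 0.65 = 136.1 mg/L.

136 mg/L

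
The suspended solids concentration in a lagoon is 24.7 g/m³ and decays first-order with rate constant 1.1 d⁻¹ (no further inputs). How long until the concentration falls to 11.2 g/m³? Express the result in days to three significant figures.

0.719 d

t = ln(C₀/C)/k = ln(24.7/11.2)/1.1 = 0.7909/1.1 = 0.719 d.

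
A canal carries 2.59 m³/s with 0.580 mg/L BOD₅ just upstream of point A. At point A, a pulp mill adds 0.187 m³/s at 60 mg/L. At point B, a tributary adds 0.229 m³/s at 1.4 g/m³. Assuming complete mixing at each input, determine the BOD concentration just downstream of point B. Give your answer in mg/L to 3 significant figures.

After input A: C = (2.59·0.58 + 0.187·60) / 2.777 = 4.581 mg/L.
After input B: C = (2.777·4.581 + 0.229·1.4) / 3.006 = 4.339 mg/L.

4.34 mg/L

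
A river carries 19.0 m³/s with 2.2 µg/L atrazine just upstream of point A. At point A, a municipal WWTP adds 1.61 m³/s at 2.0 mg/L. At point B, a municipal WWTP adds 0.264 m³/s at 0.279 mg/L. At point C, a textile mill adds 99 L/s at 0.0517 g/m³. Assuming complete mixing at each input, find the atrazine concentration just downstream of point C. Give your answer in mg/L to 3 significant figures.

0.159 mg/L

2.2 µg/L = 0.0022 mg/L.
After input A: C = (19·0.0022 + 1.61·2) / 20.61 = 0.1583 mg/L.
After input B: C = (20.61·0.1583 + 0.264·0.279) / 20.87 = 0.1598 mg/L.
99 L/s = 0.099 m³/s.
After input C: C = (20.87·0.1598 + 0.099·0.0517) / 20.97 = 0.1593 mg/L.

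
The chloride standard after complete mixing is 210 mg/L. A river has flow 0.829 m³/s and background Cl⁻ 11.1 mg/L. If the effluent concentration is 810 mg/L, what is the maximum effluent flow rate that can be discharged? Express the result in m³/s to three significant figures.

Mass balance at complete mixing: C_std·(Q_w + Q_r) = Q_w·C_e + Q_r·C_b.
Rearranging, Q_w = Q_r·(C_std − C_b)/(C_e − C_std) = 0.829·(210 − 11.1) / (810 − 210) = 0.2748 m³/s.

0.275 m³/s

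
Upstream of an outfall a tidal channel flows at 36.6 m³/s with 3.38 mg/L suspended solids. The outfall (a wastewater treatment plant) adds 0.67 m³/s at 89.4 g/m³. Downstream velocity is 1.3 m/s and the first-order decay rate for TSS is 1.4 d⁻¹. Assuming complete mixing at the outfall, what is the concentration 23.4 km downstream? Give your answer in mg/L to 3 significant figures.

After complete mixing, C₀ = (0.67·89.4 + 36.6·3.38) / 37.27 = 4.926 mg/L.
Travel time t = 2.34e+04 m / 1.3 m/s = 1.8e+04 s = 0.2083 d.
C = 4.926·exp(−1.4·0.2083) = 4.926·0.747 = 3.68 mg/L.

3.68 mg/L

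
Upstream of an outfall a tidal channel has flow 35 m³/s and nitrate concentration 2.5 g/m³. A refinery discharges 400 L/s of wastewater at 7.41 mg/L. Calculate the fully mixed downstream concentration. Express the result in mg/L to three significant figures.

2.56 mg/L

400 L/s = 0.4 m³/s.
By mass balance at complete mixing, C = (0.4·7.41 + 35·2.5) / (0.4 + 35) = 90.46/35.4 = 2.555 mg/L.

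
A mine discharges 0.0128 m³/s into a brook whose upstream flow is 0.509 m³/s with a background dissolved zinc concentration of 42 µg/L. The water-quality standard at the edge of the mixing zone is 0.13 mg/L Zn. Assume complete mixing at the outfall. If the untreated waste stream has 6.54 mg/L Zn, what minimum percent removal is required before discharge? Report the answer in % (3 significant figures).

44.5 %

42 µg/L = 0.042 mg/L.
Mass balance: 0.13·0.5218 = 0.0128·Cₑ + 0.509·0.042.
Cₑ = (0.06783 − 0.02138) / 0.0128 = 3.629 mg/L.
Required removal = 1 − 3.629/6.54 = 44.5 %.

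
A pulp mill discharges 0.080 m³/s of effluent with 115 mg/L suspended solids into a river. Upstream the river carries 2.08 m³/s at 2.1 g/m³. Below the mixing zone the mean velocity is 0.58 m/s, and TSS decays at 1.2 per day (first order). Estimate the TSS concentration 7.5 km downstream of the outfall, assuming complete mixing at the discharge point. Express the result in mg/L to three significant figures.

After complete mixing, C₀ = (0.08·115 + 2.08·2.1) / 2.16 = 6.281 mg/L.
Travel time t = 7500 m / 0.58 m/s = 1.293e+04 s = 0.1497 d.
C = 6.281·exp(−1.2·0.1497) = 6.281·0.8356 = 5.249 mg/L.

5.25 mg/L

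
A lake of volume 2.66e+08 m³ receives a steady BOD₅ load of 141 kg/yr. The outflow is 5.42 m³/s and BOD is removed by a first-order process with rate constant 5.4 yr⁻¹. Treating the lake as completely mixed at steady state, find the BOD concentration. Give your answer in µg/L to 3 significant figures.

Outflow Q = 5.42 m³/s × 3.156e+07 s/yr = 1.71e+08 m³/yr.
Steady-state CSTR mass balance: W = Q·C + k·V·C, so C = W/(Q + kV).
Q + kV = 1.71e+08 + 5.4·2.66e+08 = 1.607e+09 m³/yr.
C = 141/1.607e+09 = 8.772e-08 kg/m³ = 8.772e-05 mg/L = 0.08772 µg/L.

0.0877 µg/L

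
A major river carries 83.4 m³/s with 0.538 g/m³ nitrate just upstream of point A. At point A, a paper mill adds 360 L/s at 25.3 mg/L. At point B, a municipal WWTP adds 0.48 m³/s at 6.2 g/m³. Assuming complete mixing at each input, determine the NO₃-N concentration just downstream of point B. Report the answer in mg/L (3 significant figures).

0.676 mg/L

360 L/s = 0.36 m³/s.
After input A: C = (83.4·0.538 + 0.36·25.3) / 83.76 = 0.6444 mg/L.
After input B: C = (83.76·0.6444 + 0.48·6.2) / 84.24 = 0.6761 mg/L.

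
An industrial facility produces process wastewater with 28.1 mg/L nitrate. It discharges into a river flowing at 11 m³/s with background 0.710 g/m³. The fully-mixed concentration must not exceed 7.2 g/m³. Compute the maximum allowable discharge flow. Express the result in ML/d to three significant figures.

Mass balance at complete mixing: C_std·(Q_w + Q_r) = Q_w·C_e + Q_r·C_b.
Rearranging, Q_w = Q_r·(C_std − C_b)/(C_e − C_std) = 11·(7.2 − 0.71) / (28.1 − 7.2) = 3.416 m³/s.
= 295.1 ML/d.

295 ML/d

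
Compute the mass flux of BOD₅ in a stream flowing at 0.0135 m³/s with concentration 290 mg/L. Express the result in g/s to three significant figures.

Mass flux = Q·C = 0.0135 m³/s × 290 g/m³ = 3.915 g/s.

3.92 g/s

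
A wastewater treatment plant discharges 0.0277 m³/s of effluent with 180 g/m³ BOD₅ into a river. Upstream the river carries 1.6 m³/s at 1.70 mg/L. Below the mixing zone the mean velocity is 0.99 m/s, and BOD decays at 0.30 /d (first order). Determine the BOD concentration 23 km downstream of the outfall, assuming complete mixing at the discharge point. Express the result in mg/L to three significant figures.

After complete mixing, C₀ = (0.0277·180 + 1.6·1.7) / 1.628 = 4.734 mg/L.
Travel time t = 2.3e+04 m / 0.99 m/s = 2.323e+04 s = 0.2689 d.
C = 4.734·exp(−0.30·0.2689) = 4.734·0.9225 = 4.367 mg/L.

4.37 mg/L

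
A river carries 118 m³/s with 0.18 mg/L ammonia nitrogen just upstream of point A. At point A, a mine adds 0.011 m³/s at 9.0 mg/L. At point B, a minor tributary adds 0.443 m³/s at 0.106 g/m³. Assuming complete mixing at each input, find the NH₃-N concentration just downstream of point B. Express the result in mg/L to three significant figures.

0.181 mg/L

After input A: C = (118·0.18 + 0.011·9) / 118 = 0.1808 mg/L.
After input B: C = (118·0.1808 + 0.443·0.106) / 118.5 = 0.1805 mg/L.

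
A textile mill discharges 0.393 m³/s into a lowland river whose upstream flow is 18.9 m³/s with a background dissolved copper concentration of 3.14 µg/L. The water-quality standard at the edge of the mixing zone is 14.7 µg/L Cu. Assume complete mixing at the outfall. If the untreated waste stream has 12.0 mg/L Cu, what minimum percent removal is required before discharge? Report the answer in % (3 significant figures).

95.2 %

3.14 µg/L = 0.00314 mg/L.
14.7 µg/L = 0.0147 mg/L.
Mass balance: 0.0147·19.29 = 0.393·Cₑ + 18.9·0.00314.
Cₑ = (0.2836 − 0.05935) / 0.393 = 0.5706 mg/L.
Required removal = 1 − 0.5706/12.0 = 95.24 %.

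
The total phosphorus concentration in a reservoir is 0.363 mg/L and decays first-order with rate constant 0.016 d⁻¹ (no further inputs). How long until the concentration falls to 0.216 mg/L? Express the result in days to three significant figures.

t = ln(C₀/C)/k = ln(0.363/0.216)/0.016 = 0.5191/0.016 = 32.45 d.

32.4 d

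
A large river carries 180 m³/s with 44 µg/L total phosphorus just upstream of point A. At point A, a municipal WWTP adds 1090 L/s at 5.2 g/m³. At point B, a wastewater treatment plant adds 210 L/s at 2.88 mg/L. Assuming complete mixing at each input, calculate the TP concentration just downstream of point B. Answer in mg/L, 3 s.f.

0.0783 mg/L

44 µg/L = 0.044 mg/L.
1090 L/s = 1.09 m³/s.
After input A: C = (180·0.044 + 1.09·5.2) / 181.1 = 0.07503 mg/L.
210 L/s = 0.21 m³/s.
After input B: C = (181.1·0.07503 + 0.21·2.88) / 181.3 = 0.07828 mg/L.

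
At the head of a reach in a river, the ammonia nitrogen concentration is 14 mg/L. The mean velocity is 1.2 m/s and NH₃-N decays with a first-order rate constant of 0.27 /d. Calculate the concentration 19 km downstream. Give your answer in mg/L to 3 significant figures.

Travel time t = 19 km / 1.2 m/s = 1.9e+04/1.2 = 1.583e+04 s = 0.1833 d.
First-order decay: C = 14·exp(−0.27·0.1833) = 14·0.9517 = 13.32 mg/L.

13.3 mg/L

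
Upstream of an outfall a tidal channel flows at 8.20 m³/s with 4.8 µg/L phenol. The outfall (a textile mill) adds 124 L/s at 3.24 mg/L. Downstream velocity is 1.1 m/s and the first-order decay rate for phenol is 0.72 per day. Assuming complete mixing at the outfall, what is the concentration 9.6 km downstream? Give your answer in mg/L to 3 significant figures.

0.0493 mg/L

124 L/s = 0.124 m³/s.
4.8 µg/L = 0.0048 mg/L.
After complete mixing, C₀ = (0.124·3.24 + 8.2·0.0048) / 8.324 = 0.05299 mg/L.
Travel time t = 9600 m / 1.1 m/s = 8727 s = 0.101 d.
C = 0.05299·exp(−0.72·0.101) = 0.05299·0.9299 = 0.04928 mg/L.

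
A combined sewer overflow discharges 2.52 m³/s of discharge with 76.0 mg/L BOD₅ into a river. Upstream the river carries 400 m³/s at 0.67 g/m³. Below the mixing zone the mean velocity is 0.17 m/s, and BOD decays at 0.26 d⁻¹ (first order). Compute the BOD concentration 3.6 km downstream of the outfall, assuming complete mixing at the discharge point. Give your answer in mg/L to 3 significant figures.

After complete mixing, C₀ = (2.52·76 + 400·0.67) / 402.5 = 1.142 mg/L.
Travel time t = 3600 m / 0.17 m/s = 2.118e+04 s = 0.2451 d.
C = 1.142·exp(−0.26·0.2451) = 1.142·0.9383 = 1.071 mg/L.

1.07 mg/L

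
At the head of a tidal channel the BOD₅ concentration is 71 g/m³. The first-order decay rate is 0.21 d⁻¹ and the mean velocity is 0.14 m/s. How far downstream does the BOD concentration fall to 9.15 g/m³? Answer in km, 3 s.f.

From C = C₀·e^(−kt), t = ln(C₀/C)/k = ln(71/9.15)/0.21 = 2.049/0.21 = 9.757 d.
Distance = v·t = 0.14 m/s × 8.43e+05 s = 1.18e+05 m = 118 km.

118 km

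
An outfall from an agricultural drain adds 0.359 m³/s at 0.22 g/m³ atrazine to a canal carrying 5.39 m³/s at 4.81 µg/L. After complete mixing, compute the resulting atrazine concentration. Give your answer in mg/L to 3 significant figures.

0.0182 mg/L

4.81 µg/L = 0.00481 mg/L.
By mass balance at complete mixing, C = (0.359·0.22 + 5.39·0.00481) / (0.359 + 5.39) = 0.1049/5.749 = 0.01825 mg/L.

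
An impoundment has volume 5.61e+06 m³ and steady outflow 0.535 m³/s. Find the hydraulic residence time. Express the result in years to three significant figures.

Q = 0.535 m³/s × 3.156e+07 s/yr = 1.688e+07 m³/yr.
Hydraulic residence time τ = V/Q = 5.61e+06/1.688e+07 = 0.3323 yr.

0.332 yr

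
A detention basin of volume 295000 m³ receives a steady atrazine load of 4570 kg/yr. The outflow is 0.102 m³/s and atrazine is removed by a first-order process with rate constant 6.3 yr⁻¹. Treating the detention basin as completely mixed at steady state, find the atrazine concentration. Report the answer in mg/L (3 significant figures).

0.900 mg/L

Outflow Q = 0.102 m³/s × 3.156e+07 s/yr = 3.219e+06 m³/yr.
Steady-state CSTR mass balance: W = Q·C + k·V·C, so C = W/(Q + kV).
Q + kV = 3.219e+06 + 6.3·295000 = 5.077e+06 m³/yr.
C = 4570/5.077e+06 = 0.0009001 kg/m³ = 0.9001 mg/L.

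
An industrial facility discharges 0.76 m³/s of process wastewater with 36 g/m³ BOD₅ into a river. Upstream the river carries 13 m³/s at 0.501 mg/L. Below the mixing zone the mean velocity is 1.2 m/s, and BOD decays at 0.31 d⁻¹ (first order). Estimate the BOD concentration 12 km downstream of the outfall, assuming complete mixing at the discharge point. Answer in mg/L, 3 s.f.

2.37 mg/L

After complete mixing, C₀ = (0.76·36 + 13·0.501) / 13.76 = 2.462 mg/L.
Travel time t = 1.2e+04 m / 1.2 m/s = 1e+04 s = 0.1157 d.
C = 2.462·exp(−0.31·0.1157) = 2.462·0.9648 = 2.375 mg/L.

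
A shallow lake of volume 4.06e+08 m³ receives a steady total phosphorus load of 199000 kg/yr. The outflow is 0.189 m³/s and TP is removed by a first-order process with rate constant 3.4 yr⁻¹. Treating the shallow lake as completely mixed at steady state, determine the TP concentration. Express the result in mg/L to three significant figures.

0.144 mg/L

Outflow Q = 0.189 m³/s × 3.156e+07 s/yr = 5.964e+06 m³/yr.
Steady-state CSTR mass balance: W = Q·C + k·V·C, so C = W/(Q + kV).
Q + kV = 5.964e+06 + 3.4·4.06e+08 = 1.386e+09 m³/yr.
C = 199000/1.386e+09 = 0.0001435 kg/m³ = 0.1435 mg/L.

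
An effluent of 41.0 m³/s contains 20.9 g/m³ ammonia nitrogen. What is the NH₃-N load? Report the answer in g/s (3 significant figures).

857 g/s

Mass flux = Q·C = 41 m³/s × 20.9 g/m³ = 856.9 g/s.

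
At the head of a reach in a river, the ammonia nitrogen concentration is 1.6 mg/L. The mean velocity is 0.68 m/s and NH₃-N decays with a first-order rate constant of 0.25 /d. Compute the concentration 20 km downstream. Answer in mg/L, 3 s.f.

1.47 mg/L

Travel time t = 20 km / 0.68 m/s = 2e+04/0.68 = 2.941e+04 s = 0.3404 d.
First-order decay: C = 1.6·exp(−0.25·0.3404) = 1.6·0.9184 = 1.469 mg/L.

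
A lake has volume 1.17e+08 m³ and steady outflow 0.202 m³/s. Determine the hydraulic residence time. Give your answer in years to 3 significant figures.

18.4 yr

Q = 0.202 m³/s × 3.156e+07 s/yr = 6.375e+06 m³/yr.
Hydraulic residence time τ = V/Q = 1.17e+08/6.375e+06 = 18.35 yr.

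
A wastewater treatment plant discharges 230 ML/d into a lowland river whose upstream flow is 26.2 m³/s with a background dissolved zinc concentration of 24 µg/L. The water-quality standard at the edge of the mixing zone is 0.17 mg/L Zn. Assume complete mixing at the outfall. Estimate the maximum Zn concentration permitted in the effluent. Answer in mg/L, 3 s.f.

1.61 mg/L

230 ML/d = 2.662 m³/s.
24 µg/L = 0.024 mg/L.
Mass balance: 0.17·28.86 = 2.662·Cₑ + 26.2·0.024.
Cₑ = (4.907 − 0.6288) / 2.662 = 1.607 mg/L.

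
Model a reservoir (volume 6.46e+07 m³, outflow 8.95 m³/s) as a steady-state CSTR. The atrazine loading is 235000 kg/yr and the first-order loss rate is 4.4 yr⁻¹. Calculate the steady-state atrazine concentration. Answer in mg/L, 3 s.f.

Outflow Q = 8.95 m³/s × 3.156e+07 s/yr = 2.824e+08 m³/yr.
Steady-state CSTR mass balance: W = Q·C + k·V·C, so C = W/(Q + kV).
Q + kV = 2.824e+08 + 4.4·6.46e+07 = 5.667e+08 m³/yr.
C = 235000/5.667e+08 = 0.0004147 kg/m³ = 0.4147 mg/L.

0.415 mg/L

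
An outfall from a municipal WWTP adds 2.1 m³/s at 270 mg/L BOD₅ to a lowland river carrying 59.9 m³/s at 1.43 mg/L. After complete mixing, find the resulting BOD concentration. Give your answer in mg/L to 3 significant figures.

10.5 mg/L

Conservation of mass across the mixing zone: C = (2.1·270 + 59.9·1.43) / (2.1 + 59.9) = 652.7/62 = 10.53 mg/L.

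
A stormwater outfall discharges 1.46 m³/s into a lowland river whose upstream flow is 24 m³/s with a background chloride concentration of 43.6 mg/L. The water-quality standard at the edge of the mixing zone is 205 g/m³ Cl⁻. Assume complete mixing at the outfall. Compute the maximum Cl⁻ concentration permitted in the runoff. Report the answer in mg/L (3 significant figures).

Mass balance: 205·25.46 = 1.46·Cₑ + 24·43.6.
Cₑ = (5219 − 1046) / 1.46 = 2858 mg/L.

2860 mg/L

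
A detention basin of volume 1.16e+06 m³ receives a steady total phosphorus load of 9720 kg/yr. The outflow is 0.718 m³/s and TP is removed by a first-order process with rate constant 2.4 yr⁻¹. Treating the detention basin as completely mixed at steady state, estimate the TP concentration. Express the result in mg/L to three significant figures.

0.382 mg/L

Outflow Q = 0.718 m³/s × 3.156e+07 s/yr = 2.266e+07 m³/yr.
Steady-state CSTR mass balance: W = Q·C + k·V·C, so C = W/(Q + kV).
Q + kV = 2.266e+07 + 2.4·1.16e+06 = 2.544e+07 m³/yr.
C = 9720/2.544e+07 = 0.000382 kg/m³ = 0.382 mg/L.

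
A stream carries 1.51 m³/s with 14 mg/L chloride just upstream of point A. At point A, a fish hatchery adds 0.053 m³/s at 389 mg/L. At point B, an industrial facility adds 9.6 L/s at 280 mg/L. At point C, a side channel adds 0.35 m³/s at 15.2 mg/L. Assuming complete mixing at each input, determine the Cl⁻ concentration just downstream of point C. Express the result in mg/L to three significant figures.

25.9 mg/L

After input A: C = (1.51·14 + 0.053·389) / 1.563 = 26.72 mg/L.
9.6 L/s = 0.0096 m³/s.
After input B: C = (1.563·26.72 + 0.0096·280) / 1.573 = 28.26 mg/L.
After input C: C = (1.573·28.26 + 0.35·15.2) / 1.923 = 25.88 mg/L.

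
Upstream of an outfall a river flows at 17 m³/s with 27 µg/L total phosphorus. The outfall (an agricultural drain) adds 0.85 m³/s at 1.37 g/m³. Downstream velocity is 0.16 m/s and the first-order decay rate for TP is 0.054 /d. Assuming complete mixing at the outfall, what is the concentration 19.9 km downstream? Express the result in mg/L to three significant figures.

0.0842 mg/L

27 µg/L = 0.027 mg/L.
After complete mixing, C₀ = (0.85·1.37 + 17·0.027) / 17.85 = 0.09095 mg/L.
Travel time t = 1.99e+04 m / 0.16 m/s = 1.244e+05 s = 1.44 d.
C = 0.09095·exp(−0.054·1.44) = 0.09095·0.9252 = 0.08415 mg/L.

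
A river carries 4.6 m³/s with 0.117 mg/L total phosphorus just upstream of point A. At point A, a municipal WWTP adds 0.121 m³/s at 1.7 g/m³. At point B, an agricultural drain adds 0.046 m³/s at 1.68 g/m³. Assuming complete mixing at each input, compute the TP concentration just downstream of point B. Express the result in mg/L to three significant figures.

After input A: C = (4.6·0.117 + 0.121·1.7) / 4.721 = 0.1576 mg/L.
After input B: C = (4.721·0.1576 + 0.046·1.68) / 4.767 = 0.1723 mg/L.

0.172 mg/L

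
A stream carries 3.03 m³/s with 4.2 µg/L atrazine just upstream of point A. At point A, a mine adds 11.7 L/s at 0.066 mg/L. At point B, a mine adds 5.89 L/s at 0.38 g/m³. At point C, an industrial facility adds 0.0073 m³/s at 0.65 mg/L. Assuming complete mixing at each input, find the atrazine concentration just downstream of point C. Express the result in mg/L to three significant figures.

4.2 µg/L = 0.0042 mg/L.
11.7 L/s = 0.0117 m³/s.
After input A: C = (3.03·0.0042 + 0.0117·0.066) / 3.042 = 0.004438 mg/L.
5.89 L/s = 0.00589 m³/s.
After input B: C = (3.042·0.004438 + 0.00589·0.38) / 3.048 = 0.005164 mg/L.
After input C: C = (3.048·0.005164 + 0.0073·0.65) / 3.055 = 0.006704 mg/L.

0.00670 mg/L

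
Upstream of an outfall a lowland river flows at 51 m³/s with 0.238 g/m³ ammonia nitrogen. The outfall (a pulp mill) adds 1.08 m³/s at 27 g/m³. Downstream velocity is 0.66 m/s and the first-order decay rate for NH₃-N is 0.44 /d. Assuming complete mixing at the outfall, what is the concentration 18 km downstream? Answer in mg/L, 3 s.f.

0.690 mg/L

After complete mixing, C₀ = (1.08·27 + 51·0.238) / 52.08 = 0.793 mg/L.
Travel time t = 1.8e+04 m / 0.66 m/s = 2.727e+04 s = 0.3157 d.
C = 0.793·exp(−0.44·0.3157) = 0.793·0.8703 = 0.6901 mg/L.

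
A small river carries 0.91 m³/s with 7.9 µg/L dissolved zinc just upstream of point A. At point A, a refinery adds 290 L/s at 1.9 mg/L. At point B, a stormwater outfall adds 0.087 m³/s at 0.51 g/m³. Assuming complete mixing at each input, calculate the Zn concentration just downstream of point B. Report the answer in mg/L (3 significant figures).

7.9 µg/L = 0.0079 mg/L.
290 L/s = 0.29 m³/s.
After input A: C = (0.91·0.0079 + 0.29·1.9) / 1.2 = 0.4652 mg/L.
After input B: C = (1.2·0.4652 + 0.087·0.51) / 1.287 = 0.4682 mg/L.

0.468 mg/L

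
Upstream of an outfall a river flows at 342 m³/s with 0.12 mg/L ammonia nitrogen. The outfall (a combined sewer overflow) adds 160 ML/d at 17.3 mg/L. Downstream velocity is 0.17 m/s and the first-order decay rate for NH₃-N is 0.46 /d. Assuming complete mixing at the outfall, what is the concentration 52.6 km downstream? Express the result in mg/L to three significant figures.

0.0409 mg/L

160 ML/d = 1.852 m³/s.
After complete mixing, C₀ = (1.852·17.3 + 342·0.12) / 343.9 = 0.2125 mg/L.
Travel time t = 5.26e+04 m / 0.17 m/s = 3.094e+05 s = 3.581 d.
C = 0.2125·exp(−0.46·3.581) = 0.2125·0.1926 = 0.04092 mg/L.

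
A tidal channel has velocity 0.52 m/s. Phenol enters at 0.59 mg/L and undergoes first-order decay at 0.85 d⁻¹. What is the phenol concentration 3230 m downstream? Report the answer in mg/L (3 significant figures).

Travel time t = 3230 m / 0.52 m/s = 3230/0.52 = 6212 s = 0.07189 d.
First-order decay: C = 0.59·exp(−0.85·0.07189) = 0.59·0.9407 = 0.555 mg/L.

0.555 mg/L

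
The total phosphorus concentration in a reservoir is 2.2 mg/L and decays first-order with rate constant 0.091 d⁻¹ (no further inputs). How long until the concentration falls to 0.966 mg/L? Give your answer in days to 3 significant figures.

9.04 d

t = ln(C₀/C)/k = ln(2.2/0.966)/0.091 = 0.823/0.091 = 9.044 d.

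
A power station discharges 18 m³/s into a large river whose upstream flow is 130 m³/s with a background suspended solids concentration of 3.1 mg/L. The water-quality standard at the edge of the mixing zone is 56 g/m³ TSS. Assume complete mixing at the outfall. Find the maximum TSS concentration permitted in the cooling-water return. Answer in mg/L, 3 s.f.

Mass balance: 56·148 = 18·Cₑ + 130·3.1.
Cₑ = (8288 − 403) / 18 = 438.1 mg/L.

438 mg/L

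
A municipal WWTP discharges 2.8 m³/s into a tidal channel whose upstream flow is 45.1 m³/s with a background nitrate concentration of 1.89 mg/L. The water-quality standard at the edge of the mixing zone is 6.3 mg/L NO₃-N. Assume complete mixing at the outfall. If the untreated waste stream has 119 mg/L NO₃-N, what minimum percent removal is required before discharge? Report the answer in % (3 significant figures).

35.0 %

Mass balance: 6.3·47.9 = 2.8·Cₑ + 45.1·1.89.
Cₑ = (301.8 − 85.24) / 2.8 = 77.33 mg/L.
Required removal = 1 − 77.33/119 = 35.01 %.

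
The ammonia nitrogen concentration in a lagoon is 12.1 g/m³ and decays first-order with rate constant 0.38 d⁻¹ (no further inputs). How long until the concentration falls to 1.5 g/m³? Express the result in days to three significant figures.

t = ln(C₀/C)/k = ln(12.1/1.5)/0.38 = 2.088/0.38 = 5.494 d.

5.49 d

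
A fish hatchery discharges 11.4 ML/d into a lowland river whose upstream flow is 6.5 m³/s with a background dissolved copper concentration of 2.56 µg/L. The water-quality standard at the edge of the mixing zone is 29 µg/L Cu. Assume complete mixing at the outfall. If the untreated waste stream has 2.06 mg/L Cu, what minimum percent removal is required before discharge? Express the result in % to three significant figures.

35.4 %

11.4 ML/d = 0.1319 m³/s.
2.56 µg/L = 0.00256 mg/L.
29 µg/L = 0.029 mg/L.
Mass balance: 0.029·6.632 = 0.1319·Cₑ + 6.5·0.00256.
Cₑ = (0.1923 − 0.01664) / 0.1319 = 1.332 mg/L.
Required removal = 1 − 1.332/2.06 = 35.36 %.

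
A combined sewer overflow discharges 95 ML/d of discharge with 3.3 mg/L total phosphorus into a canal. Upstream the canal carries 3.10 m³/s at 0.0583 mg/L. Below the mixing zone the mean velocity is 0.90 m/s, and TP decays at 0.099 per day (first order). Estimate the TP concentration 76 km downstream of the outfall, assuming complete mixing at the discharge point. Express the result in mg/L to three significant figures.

0.823 mg/L

95 ML/d = 1.1 m³/s.
After complete mixing, C₀ = (1.1·3.3 + 3.1·0.0583) / 4.2 = 0.9071 mg/L.
Travel time t = 7.6e+04 m / 0.90 m/s = 8.444e+04 s = 0.9774 d.
C = 0.9071·exp(−0.099·0.9774) = 0.9071·0.9078 = 0.8234 mg/L.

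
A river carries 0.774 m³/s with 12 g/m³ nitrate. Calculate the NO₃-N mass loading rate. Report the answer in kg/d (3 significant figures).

Mass flux = Q·C = 0.774 m³/s × 12 g/m³ = 9.288 g/s.
= 9.288 g/s × 86.4 = 802.5 kg/d.

802 kg/d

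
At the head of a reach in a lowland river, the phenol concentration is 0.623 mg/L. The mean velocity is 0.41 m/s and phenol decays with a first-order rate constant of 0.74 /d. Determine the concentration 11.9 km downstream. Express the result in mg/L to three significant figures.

0.486 mg/L

Travel time t = 11.9 km / 0.41 m/s = 1.19e+04/0.41 = 2.902e+04 s = 0.3359 d.
First-order decay: C = 0.623·exp(−0.74·0.3359) = 0.623·0.7799 = 0.4859 mg/L.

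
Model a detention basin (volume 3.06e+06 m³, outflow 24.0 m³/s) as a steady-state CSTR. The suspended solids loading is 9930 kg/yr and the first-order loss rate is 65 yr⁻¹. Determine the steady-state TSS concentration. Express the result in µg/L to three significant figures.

Outflow Q = 24.0 m³/s × 3.156e+07 s/yr = 7.574e+08 m³/yr.
Steady-state CSTR mass balance: W = Q·C + k·V·C, so C = W/(Q + kV).
Q + kV = 7.574e+08 + 65·3.06e+06 = 9.563e+08 m³/yr.
C = 9930/9.563e+08 = 1.038e-05 kg/m³ = 0.01038 mg/L = 10.38 µg/L.

10.4 µg/L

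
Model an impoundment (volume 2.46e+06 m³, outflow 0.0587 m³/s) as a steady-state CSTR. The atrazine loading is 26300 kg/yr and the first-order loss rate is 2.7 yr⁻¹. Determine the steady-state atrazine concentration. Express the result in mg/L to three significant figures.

3.10 mg/L

Outflow Q = 0.0587 m³/s × 3.156e+07 s/yr = 1.852e+06 m³/yr.
Steady-state CSTR mass balance: W = Q·C + k·V·C, so C = W/(Q + kV).
Q + kV = 1.852e+06 + 2.7·2.46e+06 = 8.494e+06 m³/yr.
C = 26300/8.494e+06 = 0.003096 kg/m³ = 3.096 mg/L.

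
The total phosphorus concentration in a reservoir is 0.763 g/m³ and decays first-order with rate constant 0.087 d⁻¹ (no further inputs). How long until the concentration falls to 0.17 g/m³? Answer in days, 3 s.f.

17.3 d

t = ln(C₀/C)/k = ln(0.763/0.17)/0.087 = 1.501/0.087 = 17.26 d.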